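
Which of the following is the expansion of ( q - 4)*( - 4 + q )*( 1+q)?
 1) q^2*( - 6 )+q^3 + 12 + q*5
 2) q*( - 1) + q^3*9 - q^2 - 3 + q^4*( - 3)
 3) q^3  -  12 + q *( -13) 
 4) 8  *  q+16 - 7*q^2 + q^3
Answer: 4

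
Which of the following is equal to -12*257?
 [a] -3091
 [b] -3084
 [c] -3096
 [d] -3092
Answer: b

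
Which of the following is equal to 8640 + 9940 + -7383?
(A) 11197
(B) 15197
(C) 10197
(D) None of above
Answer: A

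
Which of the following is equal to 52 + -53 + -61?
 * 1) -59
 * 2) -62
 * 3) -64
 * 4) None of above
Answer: 2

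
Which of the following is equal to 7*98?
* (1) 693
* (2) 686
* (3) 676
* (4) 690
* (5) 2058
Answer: 2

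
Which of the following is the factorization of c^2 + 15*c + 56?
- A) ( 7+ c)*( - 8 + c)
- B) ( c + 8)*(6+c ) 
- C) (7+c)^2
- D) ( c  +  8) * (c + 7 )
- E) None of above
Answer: D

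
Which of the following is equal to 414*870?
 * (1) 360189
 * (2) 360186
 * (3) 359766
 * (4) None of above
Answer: 4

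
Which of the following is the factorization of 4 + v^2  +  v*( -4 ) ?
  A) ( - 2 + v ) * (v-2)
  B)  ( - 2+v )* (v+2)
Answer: A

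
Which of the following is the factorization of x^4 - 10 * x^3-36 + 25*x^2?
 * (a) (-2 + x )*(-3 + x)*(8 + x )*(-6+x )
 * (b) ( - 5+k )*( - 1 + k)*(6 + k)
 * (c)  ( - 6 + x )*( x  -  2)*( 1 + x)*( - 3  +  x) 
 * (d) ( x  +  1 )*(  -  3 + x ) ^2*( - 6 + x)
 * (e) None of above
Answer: c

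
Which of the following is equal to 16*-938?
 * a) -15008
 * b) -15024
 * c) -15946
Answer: a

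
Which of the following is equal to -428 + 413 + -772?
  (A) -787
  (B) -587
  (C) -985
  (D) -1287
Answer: A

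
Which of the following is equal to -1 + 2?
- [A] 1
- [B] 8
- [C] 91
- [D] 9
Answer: A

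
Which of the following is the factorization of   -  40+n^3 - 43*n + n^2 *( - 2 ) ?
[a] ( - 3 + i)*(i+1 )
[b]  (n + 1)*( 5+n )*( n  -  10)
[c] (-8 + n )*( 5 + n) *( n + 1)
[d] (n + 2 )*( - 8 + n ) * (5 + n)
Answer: c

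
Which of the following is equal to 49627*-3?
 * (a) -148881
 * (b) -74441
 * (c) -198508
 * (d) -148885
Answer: a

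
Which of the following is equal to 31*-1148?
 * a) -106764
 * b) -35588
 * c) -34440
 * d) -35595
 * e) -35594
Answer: b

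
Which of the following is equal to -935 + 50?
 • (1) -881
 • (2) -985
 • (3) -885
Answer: 3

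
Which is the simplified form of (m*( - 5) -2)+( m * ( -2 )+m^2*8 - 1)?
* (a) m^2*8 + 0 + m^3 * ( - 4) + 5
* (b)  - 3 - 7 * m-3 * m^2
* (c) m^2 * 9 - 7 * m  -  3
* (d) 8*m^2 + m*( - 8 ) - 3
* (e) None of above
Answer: e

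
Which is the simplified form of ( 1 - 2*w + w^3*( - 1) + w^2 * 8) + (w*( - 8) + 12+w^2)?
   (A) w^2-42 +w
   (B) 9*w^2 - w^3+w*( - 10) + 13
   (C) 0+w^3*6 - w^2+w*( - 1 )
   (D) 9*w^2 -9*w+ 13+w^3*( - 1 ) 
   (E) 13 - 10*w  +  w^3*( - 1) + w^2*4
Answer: B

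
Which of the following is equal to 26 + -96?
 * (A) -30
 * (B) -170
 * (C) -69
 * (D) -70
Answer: D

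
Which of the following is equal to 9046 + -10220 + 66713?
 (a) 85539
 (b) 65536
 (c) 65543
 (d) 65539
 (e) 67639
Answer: d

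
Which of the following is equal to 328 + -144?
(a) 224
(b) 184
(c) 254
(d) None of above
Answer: b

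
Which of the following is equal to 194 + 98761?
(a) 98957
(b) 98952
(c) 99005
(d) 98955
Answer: d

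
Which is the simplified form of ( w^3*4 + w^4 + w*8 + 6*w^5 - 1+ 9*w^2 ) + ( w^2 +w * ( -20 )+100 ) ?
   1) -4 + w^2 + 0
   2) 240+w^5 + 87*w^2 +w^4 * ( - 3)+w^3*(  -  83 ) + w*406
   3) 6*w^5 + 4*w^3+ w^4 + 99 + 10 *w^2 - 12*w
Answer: 3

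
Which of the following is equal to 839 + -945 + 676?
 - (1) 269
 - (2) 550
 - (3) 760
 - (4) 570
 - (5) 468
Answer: 4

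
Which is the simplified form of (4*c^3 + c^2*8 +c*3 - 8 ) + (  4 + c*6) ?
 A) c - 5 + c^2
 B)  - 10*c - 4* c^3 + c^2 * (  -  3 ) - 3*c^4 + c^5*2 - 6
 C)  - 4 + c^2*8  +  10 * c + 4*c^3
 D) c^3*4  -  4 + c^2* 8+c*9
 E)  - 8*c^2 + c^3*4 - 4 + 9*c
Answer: D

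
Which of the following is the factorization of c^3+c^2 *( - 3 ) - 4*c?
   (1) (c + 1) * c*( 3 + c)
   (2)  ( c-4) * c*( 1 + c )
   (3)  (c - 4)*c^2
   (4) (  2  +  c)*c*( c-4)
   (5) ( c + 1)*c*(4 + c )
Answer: 2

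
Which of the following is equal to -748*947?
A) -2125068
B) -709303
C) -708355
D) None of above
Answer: D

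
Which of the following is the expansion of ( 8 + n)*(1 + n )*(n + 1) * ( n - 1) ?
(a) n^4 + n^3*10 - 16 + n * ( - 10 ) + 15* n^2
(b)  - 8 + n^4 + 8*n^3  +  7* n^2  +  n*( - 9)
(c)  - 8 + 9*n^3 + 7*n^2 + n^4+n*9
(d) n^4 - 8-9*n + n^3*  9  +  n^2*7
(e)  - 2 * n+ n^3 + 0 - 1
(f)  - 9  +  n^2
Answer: d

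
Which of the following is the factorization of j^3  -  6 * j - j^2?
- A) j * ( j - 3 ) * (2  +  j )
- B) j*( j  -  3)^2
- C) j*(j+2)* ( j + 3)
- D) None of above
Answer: A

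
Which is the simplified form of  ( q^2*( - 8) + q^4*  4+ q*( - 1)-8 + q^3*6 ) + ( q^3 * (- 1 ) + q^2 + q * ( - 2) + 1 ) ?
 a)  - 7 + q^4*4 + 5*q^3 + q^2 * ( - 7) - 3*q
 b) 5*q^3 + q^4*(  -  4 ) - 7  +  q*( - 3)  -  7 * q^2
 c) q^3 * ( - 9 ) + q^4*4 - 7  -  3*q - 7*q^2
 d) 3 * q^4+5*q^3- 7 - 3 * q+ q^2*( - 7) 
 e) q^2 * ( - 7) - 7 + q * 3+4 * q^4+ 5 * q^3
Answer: a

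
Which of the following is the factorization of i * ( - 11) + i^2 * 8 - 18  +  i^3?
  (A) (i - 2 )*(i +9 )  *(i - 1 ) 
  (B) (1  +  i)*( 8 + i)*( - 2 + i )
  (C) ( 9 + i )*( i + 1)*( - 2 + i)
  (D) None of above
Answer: C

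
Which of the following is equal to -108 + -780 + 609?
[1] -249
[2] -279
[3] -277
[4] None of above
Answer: 2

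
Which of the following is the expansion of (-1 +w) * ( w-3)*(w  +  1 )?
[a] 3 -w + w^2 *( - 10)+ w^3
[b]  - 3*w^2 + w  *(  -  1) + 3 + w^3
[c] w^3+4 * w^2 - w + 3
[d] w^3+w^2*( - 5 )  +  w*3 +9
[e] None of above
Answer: b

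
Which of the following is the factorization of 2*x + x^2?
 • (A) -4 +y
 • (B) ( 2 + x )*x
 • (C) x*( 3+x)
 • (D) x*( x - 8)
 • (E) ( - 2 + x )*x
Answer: B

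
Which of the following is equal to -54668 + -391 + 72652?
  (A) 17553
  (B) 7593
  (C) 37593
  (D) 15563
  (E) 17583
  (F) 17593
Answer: F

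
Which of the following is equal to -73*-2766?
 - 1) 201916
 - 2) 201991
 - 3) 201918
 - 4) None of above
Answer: 3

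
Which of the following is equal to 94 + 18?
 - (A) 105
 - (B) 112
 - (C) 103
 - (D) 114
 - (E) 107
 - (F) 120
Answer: B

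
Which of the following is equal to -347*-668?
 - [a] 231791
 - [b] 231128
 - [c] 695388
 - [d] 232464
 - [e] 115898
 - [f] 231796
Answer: f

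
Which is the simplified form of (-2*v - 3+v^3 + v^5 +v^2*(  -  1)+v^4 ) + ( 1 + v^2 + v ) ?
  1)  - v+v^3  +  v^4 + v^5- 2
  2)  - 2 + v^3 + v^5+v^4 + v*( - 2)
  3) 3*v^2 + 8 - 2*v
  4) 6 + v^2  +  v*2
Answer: 1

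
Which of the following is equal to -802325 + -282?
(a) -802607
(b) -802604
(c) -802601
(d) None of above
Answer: a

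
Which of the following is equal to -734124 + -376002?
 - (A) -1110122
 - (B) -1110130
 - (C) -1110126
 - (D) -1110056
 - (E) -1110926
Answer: C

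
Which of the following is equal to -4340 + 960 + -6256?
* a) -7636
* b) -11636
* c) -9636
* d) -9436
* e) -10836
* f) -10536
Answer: c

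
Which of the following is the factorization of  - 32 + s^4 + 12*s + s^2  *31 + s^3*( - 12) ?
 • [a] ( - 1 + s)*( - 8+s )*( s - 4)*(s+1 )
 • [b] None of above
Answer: a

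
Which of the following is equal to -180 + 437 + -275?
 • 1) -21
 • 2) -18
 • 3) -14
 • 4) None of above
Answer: 2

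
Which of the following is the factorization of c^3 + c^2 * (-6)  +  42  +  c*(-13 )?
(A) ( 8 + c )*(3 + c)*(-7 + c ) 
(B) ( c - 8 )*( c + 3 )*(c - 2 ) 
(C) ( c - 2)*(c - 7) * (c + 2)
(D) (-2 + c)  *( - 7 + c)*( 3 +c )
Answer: D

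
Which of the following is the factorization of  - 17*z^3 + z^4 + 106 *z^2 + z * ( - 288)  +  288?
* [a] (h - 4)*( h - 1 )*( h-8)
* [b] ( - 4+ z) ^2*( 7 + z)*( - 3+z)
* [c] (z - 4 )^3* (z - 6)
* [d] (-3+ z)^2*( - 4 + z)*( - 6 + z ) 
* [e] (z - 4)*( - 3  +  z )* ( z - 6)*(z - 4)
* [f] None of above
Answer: e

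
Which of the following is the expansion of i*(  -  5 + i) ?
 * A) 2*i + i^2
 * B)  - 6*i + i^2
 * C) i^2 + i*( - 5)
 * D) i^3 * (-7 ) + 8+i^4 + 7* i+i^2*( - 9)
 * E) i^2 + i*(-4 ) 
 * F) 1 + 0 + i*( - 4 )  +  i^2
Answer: C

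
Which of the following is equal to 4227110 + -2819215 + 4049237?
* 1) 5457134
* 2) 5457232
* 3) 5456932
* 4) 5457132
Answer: 4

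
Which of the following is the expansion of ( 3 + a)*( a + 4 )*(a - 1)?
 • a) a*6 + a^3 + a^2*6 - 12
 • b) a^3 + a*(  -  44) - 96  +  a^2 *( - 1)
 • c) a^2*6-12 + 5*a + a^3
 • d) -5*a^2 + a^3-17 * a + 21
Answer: c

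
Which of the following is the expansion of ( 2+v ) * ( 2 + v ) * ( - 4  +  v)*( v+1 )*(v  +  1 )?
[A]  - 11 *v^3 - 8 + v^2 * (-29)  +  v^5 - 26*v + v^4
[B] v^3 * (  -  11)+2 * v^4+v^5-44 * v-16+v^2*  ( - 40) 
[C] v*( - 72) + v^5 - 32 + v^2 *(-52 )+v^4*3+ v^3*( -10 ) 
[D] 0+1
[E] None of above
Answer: B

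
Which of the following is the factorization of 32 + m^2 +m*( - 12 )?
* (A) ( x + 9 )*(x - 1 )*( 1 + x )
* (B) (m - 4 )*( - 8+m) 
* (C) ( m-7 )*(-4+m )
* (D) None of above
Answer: B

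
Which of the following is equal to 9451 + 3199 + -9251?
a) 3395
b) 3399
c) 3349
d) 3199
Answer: b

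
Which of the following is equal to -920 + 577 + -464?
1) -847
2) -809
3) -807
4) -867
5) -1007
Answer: 3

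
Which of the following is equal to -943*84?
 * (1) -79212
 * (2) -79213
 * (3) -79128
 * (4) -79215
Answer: 1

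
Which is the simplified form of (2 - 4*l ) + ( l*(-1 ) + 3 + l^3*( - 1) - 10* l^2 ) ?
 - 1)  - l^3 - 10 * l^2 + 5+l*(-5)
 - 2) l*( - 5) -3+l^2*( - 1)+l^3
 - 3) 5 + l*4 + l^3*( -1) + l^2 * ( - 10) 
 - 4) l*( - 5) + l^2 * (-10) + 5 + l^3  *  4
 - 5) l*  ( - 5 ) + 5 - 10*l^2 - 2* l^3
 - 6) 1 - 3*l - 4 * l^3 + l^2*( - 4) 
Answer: 1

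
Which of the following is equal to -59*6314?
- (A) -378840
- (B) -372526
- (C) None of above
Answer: B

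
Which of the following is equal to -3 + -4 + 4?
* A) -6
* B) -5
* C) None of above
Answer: C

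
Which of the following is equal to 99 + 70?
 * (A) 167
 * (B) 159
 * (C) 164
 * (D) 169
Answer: D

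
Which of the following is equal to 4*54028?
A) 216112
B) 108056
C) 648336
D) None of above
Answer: A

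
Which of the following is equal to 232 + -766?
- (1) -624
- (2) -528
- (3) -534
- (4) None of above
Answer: 3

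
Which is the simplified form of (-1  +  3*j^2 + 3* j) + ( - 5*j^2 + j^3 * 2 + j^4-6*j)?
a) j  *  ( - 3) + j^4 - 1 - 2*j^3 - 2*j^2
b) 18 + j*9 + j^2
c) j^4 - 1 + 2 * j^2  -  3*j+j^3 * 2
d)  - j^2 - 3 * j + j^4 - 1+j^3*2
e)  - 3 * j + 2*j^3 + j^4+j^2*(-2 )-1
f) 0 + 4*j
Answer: e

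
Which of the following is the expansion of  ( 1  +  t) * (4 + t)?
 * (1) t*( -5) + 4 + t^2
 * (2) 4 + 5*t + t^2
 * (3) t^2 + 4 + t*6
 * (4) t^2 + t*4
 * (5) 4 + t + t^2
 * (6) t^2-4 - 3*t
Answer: 2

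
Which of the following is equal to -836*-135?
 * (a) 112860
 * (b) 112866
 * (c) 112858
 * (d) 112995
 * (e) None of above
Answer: a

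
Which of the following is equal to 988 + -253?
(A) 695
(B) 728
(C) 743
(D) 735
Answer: D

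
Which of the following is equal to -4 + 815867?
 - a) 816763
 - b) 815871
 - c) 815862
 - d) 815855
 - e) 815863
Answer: e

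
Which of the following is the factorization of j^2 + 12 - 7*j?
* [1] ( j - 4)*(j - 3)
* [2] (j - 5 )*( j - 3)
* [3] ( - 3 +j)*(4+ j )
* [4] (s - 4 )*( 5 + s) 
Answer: 1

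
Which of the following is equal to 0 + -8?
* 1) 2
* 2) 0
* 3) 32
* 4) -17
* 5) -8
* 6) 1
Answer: 5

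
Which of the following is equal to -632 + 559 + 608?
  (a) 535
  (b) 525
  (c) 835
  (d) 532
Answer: a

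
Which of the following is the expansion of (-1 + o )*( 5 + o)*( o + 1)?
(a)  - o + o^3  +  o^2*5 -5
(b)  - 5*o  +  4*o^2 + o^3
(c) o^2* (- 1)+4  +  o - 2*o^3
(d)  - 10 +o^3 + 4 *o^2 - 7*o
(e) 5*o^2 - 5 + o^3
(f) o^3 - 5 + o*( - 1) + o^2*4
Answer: a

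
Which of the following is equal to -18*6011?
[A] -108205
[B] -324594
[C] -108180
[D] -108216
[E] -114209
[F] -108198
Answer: F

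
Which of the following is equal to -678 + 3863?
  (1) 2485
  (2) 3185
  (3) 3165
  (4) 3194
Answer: 2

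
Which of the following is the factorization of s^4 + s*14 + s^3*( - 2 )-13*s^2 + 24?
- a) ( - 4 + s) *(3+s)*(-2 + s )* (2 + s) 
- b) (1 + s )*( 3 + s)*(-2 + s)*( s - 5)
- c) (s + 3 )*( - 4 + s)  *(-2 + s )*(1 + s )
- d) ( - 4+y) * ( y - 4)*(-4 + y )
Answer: c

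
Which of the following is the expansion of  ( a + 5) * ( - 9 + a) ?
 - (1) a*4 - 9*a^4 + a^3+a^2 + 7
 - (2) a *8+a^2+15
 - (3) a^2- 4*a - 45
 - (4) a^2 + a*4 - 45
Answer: 3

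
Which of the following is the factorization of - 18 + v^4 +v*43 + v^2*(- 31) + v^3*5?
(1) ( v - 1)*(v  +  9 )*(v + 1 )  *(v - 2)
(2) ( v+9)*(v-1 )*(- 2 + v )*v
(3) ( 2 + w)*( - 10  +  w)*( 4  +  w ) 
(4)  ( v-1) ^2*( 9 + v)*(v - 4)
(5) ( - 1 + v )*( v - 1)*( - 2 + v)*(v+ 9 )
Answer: 5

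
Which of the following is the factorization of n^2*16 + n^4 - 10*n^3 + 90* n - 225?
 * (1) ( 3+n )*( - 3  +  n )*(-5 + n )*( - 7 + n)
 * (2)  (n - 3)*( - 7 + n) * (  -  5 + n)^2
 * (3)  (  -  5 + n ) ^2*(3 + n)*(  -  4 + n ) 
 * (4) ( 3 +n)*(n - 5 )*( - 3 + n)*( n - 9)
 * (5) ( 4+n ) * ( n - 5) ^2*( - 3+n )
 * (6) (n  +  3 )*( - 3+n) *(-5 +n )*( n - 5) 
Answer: 6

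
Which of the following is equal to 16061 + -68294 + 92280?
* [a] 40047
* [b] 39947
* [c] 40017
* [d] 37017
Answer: a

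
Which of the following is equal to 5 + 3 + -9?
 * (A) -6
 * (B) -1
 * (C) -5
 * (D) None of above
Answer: B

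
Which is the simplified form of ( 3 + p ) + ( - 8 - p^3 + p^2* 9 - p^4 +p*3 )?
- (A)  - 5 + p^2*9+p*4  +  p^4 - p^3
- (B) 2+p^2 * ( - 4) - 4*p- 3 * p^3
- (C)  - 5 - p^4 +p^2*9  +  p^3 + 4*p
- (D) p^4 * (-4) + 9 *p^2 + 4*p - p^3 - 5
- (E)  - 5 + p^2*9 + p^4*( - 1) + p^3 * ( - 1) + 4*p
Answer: E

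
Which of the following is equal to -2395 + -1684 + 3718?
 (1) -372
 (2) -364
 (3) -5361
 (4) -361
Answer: 4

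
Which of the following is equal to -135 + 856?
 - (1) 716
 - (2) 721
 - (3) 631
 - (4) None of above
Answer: 2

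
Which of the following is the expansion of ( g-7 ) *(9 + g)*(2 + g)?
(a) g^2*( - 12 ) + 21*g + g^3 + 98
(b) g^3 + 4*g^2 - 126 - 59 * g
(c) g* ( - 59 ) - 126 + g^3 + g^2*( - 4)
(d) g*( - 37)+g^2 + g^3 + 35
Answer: b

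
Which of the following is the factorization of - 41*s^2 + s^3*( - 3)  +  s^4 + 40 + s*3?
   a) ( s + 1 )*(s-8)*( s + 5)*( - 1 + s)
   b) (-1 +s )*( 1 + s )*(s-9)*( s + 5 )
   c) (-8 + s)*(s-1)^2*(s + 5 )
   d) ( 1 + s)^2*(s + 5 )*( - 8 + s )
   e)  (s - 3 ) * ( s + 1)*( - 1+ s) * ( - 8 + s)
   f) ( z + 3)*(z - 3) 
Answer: a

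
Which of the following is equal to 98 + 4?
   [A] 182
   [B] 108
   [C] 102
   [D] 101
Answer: C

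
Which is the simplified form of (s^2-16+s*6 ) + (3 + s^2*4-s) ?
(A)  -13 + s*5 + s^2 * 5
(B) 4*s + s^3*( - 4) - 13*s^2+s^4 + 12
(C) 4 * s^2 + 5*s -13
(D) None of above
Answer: A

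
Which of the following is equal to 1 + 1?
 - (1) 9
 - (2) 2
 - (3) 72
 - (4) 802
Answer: 2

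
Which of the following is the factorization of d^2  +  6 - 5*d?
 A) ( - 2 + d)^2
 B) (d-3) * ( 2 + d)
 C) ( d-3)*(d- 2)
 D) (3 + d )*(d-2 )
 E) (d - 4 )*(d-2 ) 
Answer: C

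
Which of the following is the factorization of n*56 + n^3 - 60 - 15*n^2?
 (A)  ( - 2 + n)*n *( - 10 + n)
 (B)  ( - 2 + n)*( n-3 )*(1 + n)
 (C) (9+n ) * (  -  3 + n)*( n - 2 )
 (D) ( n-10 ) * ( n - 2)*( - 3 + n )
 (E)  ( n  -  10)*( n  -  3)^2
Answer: D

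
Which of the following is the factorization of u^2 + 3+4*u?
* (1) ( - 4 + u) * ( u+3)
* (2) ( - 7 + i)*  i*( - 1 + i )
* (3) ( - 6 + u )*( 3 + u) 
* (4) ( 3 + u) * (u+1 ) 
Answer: 4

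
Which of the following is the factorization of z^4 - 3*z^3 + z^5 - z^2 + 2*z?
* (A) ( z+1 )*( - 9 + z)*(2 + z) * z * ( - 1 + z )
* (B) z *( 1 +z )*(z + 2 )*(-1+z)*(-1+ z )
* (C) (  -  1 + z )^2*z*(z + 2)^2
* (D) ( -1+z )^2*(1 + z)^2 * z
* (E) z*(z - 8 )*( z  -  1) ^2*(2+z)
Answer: B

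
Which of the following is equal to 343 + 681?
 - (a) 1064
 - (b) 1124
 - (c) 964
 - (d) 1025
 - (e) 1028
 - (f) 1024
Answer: f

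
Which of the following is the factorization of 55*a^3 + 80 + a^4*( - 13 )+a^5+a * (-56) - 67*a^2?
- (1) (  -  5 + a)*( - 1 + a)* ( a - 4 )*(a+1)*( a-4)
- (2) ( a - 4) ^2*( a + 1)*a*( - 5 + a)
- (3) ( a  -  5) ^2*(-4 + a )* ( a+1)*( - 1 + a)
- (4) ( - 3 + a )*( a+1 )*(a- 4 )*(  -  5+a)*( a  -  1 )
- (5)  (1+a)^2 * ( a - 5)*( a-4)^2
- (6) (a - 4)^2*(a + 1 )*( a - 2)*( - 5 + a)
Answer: 1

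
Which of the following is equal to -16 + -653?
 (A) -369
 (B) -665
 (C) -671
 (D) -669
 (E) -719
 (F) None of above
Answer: D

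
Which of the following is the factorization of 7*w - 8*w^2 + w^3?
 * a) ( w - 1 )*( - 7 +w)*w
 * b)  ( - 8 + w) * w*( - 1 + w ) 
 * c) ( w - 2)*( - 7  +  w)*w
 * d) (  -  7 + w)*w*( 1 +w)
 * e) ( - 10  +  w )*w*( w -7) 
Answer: a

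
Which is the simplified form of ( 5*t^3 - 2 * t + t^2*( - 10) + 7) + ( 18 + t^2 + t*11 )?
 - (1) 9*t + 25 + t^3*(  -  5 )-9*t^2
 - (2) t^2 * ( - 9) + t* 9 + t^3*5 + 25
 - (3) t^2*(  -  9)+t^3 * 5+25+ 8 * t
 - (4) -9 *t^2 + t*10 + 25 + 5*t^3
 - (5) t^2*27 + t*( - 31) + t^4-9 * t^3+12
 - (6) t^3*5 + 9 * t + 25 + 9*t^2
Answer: 2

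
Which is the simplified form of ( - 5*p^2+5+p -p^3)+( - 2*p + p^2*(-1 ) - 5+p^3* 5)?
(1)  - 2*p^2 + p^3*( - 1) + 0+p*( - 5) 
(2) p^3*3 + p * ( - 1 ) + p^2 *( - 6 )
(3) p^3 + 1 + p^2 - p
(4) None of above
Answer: 4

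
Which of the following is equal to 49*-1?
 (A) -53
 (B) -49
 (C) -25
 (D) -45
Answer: B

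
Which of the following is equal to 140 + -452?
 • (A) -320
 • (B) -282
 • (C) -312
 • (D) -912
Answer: C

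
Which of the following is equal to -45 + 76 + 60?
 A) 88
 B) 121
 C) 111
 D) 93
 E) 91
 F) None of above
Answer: E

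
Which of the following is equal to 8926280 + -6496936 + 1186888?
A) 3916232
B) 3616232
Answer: B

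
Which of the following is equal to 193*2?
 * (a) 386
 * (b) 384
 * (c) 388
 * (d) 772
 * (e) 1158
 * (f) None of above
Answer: a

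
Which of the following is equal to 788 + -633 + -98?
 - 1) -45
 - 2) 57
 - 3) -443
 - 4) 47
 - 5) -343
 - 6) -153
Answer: 2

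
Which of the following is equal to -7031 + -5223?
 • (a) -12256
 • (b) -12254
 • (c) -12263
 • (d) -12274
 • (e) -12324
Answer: b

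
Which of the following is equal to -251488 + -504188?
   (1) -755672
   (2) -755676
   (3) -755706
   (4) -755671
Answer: 2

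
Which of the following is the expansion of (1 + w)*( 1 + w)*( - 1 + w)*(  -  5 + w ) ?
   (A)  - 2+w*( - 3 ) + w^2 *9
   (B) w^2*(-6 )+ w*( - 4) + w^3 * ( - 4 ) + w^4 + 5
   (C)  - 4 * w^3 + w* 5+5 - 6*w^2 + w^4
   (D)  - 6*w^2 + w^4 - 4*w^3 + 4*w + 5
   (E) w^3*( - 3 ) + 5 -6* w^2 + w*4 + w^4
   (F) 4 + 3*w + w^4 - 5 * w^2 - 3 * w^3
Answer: D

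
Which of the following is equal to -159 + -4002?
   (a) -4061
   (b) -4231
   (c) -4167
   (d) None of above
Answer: d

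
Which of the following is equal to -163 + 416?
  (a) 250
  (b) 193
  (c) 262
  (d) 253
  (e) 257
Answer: d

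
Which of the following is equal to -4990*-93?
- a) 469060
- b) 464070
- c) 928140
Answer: b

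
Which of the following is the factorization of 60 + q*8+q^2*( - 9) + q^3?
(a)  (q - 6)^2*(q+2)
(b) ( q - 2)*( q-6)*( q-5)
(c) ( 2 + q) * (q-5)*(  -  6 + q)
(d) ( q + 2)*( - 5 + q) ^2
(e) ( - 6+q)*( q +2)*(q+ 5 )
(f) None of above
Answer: c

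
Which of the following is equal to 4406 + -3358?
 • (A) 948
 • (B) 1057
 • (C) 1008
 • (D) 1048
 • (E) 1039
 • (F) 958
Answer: D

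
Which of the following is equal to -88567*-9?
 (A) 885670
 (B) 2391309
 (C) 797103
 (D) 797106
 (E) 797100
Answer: C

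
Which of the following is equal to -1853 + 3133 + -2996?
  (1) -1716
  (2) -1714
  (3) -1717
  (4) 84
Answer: 1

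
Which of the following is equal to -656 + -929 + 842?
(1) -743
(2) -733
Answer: 1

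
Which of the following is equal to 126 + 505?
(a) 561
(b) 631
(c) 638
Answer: b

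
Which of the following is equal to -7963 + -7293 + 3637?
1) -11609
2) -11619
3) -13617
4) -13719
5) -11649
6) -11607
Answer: 2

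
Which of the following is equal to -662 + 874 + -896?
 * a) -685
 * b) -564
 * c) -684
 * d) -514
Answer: c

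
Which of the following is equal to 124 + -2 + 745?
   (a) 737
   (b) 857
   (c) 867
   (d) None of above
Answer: c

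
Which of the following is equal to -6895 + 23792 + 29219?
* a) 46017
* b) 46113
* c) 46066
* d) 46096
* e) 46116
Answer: e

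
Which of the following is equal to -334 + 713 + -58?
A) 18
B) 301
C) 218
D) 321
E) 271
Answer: D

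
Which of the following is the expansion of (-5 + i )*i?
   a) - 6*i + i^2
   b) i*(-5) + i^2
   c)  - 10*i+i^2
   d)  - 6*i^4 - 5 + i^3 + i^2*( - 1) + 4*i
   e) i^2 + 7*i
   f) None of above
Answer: b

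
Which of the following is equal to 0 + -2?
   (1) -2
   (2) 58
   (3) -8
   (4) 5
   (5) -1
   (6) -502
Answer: 1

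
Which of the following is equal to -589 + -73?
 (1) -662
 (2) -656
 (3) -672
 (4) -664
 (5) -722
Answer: 1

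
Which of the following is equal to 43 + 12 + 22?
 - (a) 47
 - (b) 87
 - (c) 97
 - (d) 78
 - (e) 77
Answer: e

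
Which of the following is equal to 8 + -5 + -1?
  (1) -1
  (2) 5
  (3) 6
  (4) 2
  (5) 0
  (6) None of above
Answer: 4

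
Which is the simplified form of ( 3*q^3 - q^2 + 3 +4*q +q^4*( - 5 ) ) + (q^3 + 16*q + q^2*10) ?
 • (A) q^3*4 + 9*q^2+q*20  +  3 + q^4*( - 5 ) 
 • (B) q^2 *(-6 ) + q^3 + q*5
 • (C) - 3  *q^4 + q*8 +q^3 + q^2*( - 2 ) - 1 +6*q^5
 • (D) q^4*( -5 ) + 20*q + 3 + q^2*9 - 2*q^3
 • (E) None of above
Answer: A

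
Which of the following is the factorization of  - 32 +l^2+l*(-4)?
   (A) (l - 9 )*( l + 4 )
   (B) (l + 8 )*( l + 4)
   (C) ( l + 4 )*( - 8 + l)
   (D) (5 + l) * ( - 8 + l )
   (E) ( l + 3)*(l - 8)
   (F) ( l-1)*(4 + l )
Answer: C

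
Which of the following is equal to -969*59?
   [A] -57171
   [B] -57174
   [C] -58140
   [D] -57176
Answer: A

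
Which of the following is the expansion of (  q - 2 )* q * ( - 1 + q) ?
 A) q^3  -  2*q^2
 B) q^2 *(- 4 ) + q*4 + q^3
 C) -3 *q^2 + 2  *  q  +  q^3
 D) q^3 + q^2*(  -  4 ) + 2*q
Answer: C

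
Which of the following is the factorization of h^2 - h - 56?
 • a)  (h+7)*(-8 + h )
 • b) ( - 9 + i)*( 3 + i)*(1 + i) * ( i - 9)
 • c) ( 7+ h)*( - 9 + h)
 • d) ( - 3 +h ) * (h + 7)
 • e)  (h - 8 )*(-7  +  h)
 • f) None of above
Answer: a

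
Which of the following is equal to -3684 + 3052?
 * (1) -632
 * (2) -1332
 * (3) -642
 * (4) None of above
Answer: 1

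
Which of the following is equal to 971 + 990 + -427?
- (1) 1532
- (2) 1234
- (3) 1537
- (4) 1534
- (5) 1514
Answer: 4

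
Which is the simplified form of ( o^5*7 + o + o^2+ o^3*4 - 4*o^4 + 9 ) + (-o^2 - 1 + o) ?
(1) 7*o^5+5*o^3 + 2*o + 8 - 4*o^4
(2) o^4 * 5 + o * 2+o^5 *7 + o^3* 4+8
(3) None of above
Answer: 3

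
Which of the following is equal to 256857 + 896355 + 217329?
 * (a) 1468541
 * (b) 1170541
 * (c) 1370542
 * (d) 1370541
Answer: d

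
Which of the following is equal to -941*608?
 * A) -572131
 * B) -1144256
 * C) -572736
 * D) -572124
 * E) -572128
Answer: E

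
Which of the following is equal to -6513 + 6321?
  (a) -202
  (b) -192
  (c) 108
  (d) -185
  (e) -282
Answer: b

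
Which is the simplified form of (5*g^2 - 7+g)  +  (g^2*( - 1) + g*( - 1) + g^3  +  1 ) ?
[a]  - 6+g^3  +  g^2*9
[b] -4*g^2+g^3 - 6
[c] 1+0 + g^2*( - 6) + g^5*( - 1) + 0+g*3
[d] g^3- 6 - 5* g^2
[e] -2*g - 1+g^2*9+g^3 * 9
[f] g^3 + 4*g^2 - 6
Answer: f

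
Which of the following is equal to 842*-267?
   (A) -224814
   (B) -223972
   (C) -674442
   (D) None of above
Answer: A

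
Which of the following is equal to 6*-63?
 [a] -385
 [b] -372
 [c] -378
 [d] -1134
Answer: c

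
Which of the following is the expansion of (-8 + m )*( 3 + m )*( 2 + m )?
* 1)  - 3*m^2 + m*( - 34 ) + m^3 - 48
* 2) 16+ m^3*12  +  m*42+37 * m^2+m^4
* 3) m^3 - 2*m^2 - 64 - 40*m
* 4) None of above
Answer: 1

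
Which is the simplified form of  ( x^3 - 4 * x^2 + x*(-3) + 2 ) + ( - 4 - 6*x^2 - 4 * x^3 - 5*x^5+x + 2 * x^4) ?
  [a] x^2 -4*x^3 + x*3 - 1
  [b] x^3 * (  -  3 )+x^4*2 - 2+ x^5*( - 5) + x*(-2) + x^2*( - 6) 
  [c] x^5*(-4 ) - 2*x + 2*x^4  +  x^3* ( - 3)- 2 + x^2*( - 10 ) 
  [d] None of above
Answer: d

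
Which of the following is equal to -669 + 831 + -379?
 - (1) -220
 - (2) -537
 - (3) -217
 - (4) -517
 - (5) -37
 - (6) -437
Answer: 3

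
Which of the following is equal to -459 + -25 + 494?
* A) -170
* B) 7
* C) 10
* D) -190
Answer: C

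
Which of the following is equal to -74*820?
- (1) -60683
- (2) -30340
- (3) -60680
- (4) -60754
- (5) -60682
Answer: 3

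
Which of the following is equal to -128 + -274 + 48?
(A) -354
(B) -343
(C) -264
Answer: A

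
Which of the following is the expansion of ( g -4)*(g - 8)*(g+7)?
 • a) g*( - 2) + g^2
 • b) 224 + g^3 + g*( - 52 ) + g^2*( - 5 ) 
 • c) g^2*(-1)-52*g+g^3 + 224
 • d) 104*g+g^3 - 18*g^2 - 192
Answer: b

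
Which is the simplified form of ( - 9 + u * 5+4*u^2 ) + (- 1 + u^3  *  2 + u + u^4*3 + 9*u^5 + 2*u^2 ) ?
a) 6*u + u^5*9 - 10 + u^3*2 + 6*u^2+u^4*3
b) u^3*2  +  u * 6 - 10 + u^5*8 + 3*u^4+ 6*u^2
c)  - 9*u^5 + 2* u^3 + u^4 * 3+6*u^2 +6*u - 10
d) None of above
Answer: a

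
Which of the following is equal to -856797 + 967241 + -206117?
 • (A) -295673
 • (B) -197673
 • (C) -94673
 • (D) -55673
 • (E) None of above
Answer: E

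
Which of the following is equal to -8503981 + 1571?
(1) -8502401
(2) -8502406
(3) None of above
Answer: 3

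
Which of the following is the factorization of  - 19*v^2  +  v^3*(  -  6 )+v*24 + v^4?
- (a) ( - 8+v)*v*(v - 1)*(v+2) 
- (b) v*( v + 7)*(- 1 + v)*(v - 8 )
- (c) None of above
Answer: c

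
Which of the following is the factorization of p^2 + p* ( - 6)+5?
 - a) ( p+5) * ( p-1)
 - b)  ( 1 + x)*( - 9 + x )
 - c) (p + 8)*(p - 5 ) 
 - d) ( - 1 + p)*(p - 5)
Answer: d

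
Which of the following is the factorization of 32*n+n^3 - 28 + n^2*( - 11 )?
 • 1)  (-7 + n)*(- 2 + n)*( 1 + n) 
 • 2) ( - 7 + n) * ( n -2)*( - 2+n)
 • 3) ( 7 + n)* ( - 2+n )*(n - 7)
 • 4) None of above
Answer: 2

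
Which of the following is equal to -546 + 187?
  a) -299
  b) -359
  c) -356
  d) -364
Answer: b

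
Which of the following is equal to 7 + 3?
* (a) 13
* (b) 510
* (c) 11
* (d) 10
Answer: d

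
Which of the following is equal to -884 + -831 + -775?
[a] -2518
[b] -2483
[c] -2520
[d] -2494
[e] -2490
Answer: e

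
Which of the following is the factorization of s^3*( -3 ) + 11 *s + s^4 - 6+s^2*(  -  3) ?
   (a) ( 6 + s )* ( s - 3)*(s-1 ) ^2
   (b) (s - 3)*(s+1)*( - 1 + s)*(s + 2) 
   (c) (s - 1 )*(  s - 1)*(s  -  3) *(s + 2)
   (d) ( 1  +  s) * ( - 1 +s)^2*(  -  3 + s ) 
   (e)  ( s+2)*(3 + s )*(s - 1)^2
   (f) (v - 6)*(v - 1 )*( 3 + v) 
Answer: c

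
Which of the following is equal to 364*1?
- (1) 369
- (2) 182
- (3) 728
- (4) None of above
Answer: 4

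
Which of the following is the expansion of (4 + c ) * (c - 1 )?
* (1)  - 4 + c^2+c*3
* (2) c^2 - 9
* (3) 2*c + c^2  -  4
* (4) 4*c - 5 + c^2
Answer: 1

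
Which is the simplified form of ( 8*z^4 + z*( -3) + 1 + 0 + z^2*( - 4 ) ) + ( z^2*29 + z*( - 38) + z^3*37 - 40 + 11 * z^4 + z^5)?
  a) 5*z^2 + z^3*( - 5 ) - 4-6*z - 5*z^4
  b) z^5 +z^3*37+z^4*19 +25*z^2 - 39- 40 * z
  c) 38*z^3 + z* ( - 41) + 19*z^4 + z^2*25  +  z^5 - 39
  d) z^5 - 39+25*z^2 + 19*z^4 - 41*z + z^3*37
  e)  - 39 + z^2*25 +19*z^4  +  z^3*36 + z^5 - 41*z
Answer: d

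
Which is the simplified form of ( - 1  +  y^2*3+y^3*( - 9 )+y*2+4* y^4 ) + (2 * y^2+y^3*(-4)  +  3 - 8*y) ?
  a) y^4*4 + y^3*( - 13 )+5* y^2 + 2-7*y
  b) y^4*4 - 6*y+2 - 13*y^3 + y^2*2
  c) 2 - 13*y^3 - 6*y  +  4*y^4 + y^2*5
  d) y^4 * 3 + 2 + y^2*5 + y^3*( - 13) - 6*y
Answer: c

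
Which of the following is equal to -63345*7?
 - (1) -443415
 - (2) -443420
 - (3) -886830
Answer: 1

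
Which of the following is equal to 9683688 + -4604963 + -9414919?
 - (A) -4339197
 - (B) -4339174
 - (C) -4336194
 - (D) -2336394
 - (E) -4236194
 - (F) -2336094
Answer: C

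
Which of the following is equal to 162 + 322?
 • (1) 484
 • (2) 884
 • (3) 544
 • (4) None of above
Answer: 1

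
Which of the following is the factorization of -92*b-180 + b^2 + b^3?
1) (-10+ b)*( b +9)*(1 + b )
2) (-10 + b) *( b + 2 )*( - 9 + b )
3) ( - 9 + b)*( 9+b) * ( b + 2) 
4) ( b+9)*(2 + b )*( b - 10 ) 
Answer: 4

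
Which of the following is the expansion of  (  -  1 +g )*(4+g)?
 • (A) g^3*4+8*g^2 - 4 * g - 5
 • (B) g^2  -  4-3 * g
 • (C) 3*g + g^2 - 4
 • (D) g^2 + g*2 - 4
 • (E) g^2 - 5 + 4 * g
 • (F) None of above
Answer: C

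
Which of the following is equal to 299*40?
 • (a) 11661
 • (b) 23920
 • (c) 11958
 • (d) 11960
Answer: d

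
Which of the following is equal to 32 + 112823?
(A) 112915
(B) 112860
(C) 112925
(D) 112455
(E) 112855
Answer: E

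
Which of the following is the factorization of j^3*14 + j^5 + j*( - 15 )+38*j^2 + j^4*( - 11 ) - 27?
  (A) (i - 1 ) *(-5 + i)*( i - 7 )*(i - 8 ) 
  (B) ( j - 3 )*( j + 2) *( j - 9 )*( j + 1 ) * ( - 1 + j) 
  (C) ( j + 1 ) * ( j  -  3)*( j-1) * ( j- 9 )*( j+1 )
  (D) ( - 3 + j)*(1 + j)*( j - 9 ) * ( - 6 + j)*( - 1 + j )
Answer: C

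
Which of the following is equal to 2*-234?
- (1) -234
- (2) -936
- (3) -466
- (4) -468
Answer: 4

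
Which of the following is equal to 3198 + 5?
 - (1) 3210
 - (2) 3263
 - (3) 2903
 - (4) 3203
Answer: 4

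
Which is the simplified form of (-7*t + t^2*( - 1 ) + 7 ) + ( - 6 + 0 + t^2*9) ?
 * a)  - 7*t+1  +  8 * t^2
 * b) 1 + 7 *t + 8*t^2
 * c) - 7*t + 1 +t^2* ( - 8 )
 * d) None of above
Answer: a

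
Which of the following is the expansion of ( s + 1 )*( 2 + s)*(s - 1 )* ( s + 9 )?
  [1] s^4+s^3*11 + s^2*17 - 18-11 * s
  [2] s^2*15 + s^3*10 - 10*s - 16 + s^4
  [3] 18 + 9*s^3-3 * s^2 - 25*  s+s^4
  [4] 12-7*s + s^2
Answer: 1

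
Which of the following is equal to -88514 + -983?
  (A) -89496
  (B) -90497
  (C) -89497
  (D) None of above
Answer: C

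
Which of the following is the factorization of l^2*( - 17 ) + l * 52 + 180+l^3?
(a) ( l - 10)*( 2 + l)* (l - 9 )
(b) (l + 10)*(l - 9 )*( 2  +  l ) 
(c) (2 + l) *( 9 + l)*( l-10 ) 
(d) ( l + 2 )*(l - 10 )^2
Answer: a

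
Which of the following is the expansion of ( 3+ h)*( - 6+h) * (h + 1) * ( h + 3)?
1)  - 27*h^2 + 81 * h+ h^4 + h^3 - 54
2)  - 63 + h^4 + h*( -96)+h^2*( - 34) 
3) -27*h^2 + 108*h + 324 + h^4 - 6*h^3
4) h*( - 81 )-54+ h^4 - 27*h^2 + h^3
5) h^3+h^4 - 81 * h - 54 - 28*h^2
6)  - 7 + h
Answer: 4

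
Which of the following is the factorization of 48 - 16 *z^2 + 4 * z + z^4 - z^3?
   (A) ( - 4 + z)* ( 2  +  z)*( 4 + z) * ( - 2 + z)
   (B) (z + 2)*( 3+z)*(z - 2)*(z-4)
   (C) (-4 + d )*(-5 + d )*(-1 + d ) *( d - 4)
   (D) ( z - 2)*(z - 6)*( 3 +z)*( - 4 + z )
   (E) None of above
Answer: B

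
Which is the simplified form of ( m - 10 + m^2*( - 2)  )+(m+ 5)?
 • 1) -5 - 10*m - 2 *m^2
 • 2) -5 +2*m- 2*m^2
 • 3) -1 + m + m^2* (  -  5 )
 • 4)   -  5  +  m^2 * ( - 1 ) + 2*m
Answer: 2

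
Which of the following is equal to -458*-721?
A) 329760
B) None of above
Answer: B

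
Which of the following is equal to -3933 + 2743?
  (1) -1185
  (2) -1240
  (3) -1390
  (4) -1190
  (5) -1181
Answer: 4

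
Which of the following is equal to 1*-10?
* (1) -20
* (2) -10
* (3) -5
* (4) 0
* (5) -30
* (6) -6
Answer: 2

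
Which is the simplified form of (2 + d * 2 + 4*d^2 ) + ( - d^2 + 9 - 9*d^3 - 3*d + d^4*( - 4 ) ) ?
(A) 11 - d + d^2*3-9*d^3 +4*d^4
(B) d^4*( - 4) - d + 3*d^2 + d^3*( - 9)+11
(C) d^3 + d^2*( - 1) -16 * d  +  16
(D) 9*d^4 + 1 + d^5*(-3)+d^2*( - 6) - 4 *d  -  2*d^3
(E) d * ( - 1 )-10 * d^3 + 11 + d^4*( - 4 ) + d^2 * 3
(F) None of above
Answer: B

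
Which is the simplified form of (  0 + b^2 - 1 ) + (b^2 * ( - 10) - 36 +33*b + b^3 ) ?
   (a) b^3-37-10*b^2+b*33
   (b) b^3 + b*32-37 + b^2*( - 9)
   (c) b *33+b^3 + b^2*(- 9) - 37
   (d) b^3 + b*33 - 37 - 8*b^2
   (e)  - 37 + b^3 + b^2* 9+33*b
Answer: c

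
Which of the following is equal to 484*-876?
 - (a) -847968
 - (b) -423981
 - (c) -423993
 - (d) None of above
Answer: d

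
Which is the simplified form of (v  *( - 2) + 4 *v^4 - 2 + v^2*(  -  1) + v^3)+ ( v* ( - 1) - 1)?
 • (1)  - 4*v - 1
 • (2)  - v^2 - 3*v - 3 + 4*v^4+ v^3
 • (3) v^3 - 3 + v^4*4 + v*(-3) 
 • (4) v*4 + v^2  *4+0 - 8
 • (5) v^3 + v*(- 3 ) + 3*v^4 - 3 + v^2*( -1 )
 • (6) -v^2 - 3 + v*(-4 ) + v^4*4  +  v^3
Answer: 2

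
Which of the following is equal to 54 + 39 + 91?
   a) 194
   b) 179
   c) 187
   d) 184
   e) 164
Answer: d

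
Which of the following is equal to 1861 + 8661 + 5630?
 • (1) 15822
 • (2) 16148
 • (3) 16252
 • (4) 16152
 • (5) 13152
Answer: 4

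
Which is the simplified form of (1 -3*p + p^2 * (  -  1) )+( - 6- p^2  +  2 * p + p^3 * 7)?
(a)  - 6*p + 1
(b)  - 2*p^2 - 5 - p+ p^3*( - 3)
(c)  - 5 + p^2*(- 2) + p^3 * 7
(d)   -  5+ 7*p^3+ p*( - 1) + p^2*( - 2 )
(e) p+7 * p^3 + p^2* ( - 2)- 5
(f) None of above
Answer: d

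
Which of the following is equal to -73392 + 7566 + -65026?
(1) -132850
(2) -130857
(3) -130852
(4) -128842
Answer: 3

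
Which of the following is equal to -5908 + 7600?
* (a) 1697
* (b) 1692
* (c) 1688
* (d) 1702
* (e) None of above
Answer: b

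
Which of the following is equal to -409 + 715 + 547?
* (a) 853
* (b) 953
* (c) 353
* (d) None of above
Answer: a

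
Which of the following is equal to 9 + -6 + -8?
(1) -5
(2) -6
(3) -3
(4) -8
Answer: 1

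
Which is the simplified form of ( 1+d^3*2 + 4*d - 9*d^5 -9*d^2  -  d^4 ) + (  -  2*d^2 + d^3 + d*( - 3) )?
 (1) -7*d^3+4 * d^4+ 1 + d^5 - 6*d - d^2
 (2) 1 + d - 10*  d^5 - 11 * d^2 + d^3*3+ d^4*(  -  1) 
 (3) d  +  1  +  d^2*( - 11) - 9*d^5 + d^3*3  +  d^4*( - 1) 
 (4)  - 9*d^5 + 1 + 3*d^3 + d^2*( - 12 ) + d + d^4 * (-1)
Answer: 3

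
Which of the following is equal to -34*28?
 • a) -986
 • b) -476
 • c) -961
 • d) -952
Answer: d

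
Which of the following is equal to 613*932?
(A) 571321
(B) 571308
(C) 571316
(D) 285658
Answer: C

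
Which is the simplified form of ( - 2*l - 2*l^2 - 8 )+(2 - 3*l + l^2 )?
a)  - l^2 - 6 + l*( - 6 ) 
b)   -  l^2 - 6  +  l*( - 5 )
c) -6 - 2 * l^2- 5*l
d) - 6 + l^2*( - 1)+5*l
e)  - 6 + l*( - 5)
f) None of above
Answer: b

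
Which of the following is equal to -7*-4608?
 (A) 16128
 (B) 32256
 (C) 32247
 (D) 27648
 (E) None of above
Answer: B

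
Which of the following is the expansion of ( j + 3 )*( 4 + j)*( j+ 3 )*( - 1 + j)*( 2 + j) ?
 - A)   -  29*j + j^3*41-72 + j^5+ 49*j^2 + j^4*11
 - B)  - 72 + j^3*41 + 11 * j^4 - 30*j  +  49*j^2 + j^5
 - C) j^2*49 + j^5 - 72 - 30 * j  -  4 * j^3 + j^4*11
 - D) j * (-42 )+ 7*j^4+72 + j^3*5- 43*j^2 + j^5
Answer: B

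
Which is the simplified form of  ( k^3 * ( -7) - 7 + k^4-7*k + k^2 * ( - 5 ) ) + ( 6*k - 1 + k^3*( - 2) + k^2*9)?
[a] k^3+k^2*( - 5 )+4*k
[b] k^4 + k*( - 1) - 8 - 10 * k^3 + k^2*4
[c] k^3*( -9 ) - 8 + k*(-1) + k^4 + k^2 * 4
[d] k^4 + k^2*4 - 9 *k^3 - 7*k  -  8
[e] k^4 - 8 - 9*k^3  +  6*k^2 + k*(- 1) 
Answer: c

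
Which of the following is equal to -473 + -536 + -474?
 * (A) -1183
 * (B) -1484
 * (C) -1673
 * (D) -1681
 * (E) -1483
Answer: E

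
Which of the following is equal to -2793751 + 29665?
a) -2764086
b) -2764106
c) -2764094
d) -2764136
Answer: a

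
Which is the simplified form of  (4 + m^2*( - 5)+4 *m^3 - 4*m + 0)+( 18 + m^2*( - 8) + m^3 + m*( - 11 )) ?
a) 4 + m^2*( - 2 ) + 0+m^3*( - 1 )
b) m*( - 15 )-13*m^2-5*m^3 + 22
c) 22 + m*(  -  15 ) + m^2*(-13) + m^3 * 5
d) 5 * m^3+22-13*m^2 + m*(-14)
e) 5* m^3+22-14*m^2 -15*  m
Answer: c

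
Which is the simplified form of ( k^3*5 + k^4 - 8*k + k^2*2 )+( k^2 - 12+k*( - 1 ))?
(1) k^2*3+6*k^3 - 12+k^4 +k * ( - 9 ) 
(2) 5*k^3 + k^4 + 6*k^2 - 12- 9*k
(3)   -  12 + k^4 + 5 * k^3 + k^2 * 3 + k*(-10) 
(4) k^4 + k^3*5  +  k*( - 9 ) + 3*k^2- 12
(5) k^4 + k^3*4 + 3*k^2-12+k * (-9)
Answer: 4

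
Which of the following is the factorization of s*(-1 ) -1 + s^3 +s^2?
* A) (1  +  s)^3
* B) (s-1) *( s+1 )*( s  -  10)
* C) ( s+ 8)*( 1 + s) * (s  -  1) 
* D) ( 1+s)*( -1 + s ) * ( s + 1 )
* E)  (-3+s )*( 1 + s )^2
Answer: D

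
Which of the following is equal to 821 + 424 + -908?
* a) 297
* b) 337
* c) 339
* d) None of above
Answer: b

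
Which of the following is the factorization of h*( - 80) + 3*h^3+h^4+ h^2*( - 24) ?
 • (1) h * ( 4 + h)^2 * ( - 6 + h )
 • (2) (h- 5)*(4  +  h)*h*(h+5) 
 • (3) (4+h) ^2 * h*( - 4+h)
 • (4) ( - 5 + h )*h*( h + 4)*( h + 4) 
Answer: 4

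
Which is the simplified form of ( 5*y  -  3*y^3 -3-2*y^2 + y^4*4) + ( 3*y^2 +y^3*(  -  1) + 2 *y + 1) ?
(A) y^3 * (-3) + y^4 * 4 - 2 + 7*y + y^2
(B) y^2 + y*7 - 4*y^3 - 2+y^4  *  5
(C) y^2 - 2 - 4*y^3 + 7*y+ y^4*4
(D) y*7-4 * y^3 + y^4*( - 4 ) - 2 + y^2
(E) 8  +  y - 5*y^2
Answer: C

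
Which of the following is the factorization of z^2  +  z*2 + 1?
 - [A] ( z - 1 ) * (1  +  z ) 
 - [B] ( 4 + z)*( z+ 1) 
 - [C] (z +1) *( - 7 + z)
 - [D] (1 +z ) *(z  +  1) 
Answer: D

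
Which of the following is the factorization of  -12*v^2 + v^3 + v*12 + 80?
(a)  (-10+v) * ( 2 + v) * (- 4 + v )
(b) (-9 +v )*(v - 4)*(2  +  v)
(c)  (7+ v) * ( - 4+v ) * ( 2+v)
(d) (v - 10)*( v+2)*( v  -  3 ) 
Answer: a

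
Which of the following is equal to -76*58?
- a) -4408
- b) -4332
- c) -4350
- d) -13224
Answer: a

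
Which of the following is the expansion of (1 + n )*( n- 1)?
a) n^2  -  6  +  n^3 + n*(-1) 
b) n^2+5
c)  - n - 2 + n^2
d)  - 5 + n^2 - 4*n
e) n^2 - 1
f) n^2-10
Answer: e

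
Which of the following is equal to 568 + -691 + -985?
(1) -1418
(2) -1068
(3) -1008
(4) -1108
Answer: 4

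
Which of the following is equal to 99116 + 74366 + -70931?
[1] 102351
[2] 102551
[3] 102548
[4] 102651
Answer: 2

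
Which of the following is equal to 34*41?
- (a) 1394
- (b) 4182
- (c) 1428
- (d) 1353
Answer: a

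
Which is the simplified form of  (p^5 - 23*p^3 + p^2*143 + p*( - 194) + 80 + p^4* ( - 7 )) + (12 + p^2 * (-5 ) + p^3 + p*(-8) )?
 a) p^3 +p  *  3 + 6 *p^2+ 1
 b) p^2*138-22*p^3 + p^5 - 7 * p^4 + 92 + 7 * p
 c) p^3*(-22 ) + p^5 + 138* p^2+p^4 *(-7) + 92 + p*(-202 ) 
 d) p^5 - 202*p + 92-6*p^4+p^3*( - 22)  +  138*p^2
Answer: c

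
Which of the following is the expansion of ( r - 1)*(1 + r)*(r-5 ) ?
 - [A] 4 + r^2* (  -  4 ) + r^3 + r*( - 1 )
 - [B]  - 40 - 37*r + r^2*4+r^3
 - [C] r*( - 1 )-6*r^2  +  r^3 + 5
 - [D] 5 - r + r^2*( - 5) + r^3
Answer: D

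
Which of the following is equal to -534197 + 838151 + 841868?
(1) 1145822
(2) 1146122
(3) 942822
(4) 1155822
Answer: 1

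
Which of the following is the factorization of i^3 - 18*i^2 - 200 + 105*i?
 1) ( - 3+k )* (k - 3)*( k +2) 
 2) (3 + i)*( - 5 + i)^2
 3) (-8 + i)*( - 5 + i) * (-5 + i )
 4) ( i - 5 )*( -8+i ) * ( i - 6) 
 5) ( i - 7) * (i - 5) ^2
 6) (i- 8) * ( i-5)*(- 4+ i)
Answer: 3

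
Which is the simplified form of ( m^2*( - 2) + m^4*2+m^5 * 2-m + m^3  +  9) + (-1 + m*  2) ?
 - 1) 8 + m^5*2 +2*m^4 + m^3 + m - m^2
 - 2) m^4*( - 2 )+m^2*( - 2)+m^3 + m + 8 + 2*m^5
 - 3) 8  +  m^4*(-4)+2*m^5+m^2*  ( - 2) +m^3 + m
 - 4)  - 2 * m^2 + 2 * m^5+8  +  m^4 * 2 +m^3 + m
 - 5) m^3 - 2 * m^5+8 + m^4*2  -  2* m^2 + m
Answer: 4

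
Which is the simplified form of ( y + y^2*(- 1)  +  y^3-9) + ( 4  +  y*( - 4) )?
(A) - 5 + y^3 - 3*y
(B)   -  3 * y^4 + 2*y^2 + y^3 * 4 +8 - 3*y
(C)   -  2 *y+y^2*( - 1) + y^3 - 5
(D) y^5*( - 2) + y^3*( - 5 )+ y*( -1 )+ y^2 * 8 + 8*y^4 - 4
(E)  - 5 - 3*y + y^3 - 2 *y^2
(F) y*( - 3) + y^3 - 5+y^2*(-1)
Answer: F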